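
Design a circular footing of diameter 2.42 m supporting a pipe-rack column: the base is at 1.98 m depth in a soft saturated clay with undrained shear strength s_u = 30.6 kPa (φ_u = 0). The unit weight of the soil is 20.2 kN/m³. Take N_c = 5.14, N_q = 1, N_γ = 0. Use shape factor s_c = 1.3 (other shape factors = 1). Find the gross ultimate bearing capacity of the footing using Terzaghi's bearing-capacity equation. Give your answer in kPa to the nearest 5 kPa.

q_ult ≈ 245 kPa

q = γ·D_f = 20.2 × 1.98 = 39.996 kPa.
c·N_c·s_c = 30.6 × 5.14 × 1.3 = 204.47 kPa
q·N_q = 39.996 × 1 = 39.996 kPa
q_ult = 204.47 + 39.996 = 244.47 kPa.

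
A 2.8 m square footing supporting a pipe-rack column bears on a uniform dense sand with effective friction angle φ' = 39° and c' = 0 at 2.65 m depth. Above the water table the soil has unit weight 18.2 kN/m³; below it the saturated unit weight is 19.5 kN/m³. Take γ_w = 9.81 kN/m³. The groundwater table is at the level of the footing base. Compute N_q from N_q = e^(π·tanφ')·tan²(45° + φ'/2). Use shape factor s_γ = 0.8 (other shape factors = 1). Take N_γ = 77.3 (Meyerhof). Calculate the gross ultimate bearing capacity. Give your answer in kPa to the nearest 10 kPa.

tan39° = 0.8098, so N_q = e^(π×0.8098)·tan²(64.5°) = 12.731 × 4.395 = 55.96.
q = γ·D_f = 18.2 × 2.65 = 48.23 kPa.
For the ½γBN_γ term take γ' = 19.5 − 9.81 = 9.69 kN/m³ (soil below base is submerged).
q·N_q = 48.23 × 55.957 = 2698.8 kPa
0.5·γ·B·N_γ·s_γ = 0.5 × 9.69 × 2.8 × 77.3 × 0.8 = 838.92 kPa
q_ult = 2698.8 + 838.92 = 3537.7 kPa.

q_ult ≈ 3540 kPa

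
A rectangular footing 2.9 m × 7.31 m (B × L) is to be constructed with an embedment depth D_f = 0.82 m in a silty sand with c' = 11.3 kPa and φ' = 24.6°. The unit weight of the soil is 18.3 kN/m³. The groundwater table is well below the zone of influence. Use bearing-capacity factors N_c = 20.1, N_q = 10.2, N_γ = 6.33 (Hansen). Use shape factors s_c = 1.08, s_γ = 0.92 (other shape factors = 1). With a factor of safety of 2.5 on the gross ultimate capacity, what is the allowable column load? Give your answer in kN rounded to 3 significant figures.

Overburden at base level: q = 18.3 × 0.82 = 15.006 kPa.
Cohesion term c·N_c·s_c = 11.3 × 20.1 × 1.08 = 245.3 kPa; surcharge term q·N_q = 15.006 × 10.2 = 153.06 kPa; self-weight term 0.5·γ·B·N_γ·s_γ = 0.5 × 18.3 × 2.9 × 6.33 × 0.92 = 154.53 kPa.
q_ult = 245.3 + 153.06 + 154.53 = 552.89 kPa.
Gross allowable pressure q_all = 552.89 / 2.5 = 221.16 kPa.
Footing area = 21.199 m², so allowable column load = 221.16 × 21.199 = 4688.3 kN.

P_all ≈ 4690 kN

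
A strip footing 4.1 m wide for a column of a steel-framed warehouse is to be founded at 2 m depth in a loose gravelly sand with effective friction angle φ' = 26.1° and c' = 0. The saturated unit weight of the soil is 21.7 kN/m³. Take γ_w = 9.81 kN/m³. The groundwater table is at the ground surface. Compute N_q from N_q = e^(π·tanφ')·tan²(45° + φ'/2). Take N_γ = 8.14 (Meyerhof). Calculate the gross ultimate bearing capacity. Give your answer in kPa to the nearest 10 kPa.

tan26.1° = 0.4899, so N_q = e^(π×0.4899)·tan²(58.05°) = 4.66 × 2.571 = 11.98.
With the water table at the surface the whole profile is submerged: γ' = 21.7 − 9.81 = 11.89 kN/m³, so q = γ'·D_f = 23.78 kPa; the same γ' applies in the ½γBN_γ term.
q_ult = q·N_q + 0.5·γ·B·N_γ
     = 23.78 × 11.981 + 0.5 × 11.89 × 4.1 × 8.14
     = 284.92 + 198.41 = 483.33 kPa.

q_ult ≈ 480 kPa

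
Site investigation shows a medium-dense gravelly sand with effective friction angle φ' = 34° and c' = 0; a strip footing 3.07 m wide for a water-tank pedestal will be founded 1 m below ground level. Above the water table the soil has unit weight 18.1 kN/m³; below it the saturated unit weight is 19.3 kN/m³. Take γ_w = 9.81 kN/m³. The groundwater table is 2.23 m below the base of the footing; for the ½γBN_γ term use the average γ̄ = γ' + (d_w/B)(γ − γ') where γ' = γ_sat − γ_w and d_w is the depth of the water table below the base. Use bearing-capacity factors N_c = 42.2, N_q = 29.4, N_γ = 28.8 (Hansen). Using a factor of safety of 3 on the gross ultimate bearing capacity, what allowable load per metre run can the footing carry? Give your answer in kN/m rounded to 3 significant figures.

≈ 1260 kN/m

Overburden at base level: q = 18.1 × 1 = 18.1 kPa.
The water table is 2.23 m below the base (< B = 3.07 m), so the ½γBN_γ term uses γ̄ = γ' + (d_w/B)(γ − γ') = 9.49 + (2.23/3.07)(18.1 − 9.49) = 15.744 kN/m³.
Surcharge term q·N_q = 18.1 × 29.4 = 532.14 kPa; self-weight term 0.5·γ·B·N_γ = 0.5 × 15.744 × 3.07 × 28.8 = 696.02 kPa.
q_ult = 532.14 + 696.02 = 1228.2 kPa.
Gross allowable pressure q_all = 1228.2 / 3 = 409.39 kPa.
Allowable wall load = q_all × B = 409.39 × 3.07 = 1256.8 kN per metre run.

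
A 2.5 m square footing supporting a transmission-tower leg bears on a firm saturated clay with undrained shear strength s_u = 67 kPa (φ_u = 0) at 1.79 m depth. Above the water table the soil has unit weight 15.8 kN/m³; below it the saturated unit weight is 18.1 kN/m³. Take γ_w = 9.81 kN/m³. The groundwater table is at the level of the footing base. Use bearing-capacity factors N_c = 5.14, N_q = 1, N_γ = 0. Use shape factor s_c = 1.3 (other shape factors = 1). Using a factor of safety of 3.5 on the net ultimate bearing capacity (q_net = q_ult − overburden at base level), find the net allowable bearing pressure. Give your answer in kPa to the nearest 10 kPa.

Overburden at base level: q = 15.8 × 1.79 = 28.282 kPa.
Cohesion term c·N_c·s_c = 67 × 5.14 × 1.3 = 447.69 kPa; surcharge term q·N_q = 28.282 × 1 = 28.282 kPa.
q_ult = 447.69 + 28.282 = 475.98 kPa.
q_net = 475.98 − 28.282 = 447.69 kPa.
q_all(net) = 447.69 / 3.5 = 127.91 kPa.

q_all(net) ≈ 130 kPa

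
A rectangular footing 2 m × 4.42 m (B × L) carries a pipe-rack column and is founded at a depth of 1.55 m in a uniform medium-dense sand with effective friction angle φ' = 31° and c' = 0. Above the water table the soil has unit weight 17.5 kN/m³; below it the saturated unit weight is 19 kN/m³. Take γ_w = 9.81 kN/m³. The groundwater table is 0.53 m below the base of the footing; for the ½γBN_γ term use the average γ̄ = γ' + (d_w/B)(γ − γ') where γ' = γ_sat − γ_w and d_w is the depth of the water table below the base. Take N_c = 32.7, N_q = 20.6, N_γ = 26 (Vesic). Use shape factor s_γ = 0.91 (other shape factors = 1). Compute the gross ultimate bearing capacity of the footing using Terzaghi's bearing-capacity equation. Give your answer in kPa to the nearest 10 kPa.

q_ult ≈ 830 kPa

Effective surcharge at the founding depth q = γ·D_f = 17.5 × 1.55 = 27.125 kPa.
With d_w = 0.53 m < B, γ̄ = 9.19 + (0.53/2) × (17.5 − 9.19) = 11.392 kN/m³.
q_ult = q·N_q + 0.5·γ·B·N_γ·s_γ
     = 27.125 × 20.6 + 0.5 × 11.392 × 2 × 26 × 0.91
     = 558.78 + 269.54 = 828.31 kPa.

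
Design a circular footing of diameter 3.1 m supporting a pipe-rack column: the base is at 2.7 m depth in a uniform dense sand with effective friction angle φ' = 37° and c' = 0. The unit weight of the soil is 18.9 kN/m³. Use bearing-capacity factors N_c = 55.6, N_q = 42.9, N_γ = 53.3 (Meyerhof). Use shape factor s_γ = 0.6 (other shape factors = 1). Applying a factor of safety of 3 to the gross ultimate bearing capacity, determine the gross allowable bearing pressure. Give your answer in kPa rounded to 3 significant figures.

Overburden at base level: q = 18.9 × 2.7 = 51.03 kPa.
Surcharge term q·N_q = 51.03 × 42.9 = 2189.2 kPa; self-weight term 0.5·γ·B·N_γ·s_γ = 0.5 × 18.9 × 3.1 × 53.3 × 0.6 = 936.85 kPa.
q_ult = 2189.2 + 936.85 = 3126 kPa.
q_all = q_ult / FS = 3126 / 3 = 1042 kPa.

q_all ≈ 1040 kPa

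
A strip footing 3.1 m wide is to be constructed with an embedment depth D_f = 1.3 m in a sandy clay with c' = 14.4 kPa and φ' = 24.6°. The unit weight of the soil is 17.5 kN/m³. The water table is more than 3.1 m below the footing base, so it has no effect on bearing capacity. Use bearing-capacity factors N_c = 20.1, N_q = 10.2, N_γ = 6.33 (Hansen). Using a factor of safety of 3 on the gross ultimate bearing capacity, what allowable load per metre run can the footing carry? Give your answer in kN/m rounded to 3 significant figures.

≈ 716 kN/m

q = γ·D_f = 17.5 × 1.3 = 22.75 kPa.
c·N_c = 14.4 × 20.1 = 289.44 kPa
q·N_q = 22.75 × 10.2 = 232.05 kPa
0.5·γ·B·N_γ = 0.5 × 17.5 × 3.1 × 6.33 = 171.7 kPa
q_ult = 289.44 + 232.05 + 171.7 = 693.19 kPa.
Gross allowable pressure q_all = 693.19 / 3 = 231.06 kPa.
Allowable wall load = q_all × B = 231.06 × 3.1 = 716.3 kN per metre run.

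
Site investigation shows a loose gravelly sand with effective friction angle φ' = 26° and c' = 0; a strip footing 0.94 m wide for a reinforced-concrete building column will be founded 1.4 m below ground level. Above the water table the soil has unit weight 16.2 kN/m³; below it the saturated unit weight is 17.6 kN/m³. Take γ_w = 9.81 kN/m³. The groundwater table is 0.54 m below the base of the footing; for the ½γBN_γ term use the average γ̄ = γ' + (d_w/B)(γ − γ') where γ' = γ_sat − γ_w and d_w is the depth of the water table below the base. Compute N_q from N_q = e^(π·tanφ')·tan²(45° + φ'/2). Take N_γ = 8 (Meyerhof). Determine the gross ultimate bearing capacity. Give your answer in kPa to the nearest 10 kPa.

q_ult ≈ 320 kPa

tan26° = 0.4877, so N_q = e^(π×0.4877)·tan²(58°) = 4.629 × 2.561 = 11.85.
Overburden at base level: q = 16.2 × 1.4 = 22.68 kPa.
The water table is 0.54 m below the base (< B = 0.94 m), so the ½γBN_γ term uses γ̄ = γ' + (d_w/B)(γ − γ') = 7.79 + (0.54/0.94)(16.2 − 7.79) = 12.621 kN/m³.
Surcharge term q·N_q = 22.68 × 11.854 = 268.85 kPa; self-weight term 0.5·γ·B·N_γ = 0.5 × 12.621 × 0.94 × 8 = 47.456 kPa.
q_ult = 268.85 + 47.456 = 316.31 kPa.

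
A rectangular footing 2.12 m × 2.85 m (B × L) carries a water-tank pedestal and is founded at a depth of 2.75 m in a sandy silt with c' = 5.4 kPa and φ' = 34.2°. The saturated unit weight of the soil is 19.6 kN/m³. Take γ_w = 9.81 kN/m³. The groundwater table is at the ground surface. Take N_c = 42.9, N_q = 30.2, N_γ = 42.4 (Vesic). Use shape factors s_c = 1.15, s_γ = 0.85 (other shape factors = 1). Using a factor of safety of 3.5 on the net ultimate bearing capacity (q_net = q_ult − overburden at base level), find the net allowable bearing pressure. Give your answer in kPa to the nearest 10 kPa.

With the water table at the surface the whole profile is submerged: γ' = 19.6 − 9.81 = 9.79 kN/m³, so q = γ'·D_f = 26.923 kPa; the same γ' applies in the ½γBN_γ term.
q_ult = c·N_c·s_c + q·N_q + 0.5·γ·B·N_γ·s_γ
     = 5.4 × 42.9 × 1.15 + 26.923 × 30.2 + 0.5 × 9.79 × 2.12 × 42.4 × 0.85
     = 266.41 + 813.06 + 374 = 1453.5 kPa.
q_net = 1453.5 − 26.923 = 1426.5 kPa.
q_all(net) = 1426.5 / 3.5 = 407.58 kPa.

q_all(net) ≈ 410 kPa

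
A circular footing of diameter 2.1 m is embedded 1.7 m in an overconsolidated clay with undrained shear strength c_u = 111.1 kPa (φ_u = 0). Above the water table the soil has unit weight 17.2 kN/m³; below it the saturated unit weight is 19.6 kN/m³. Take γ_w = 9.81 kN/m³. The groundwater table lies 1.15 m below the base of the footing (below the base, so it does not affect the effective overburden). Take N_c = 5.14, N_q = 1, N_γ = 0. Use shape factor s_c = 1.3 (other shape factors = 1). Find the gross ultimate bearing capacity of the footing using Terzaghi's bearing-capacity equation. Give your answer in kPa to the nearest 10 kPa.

Overburden at base level: q = 17.2 × 1.7 = 29.24 kPa.
Cohesion term c·N_c·s_c = 111.1 × 5.14 × 1.3 = 742.37 kPa; surcharge term q·N_q = 29.24 × 1 = 29.24 kPa.
q_ult = 742.37 + 29.24 = 771.61 kPa.

q_ult ≈ 770 kPa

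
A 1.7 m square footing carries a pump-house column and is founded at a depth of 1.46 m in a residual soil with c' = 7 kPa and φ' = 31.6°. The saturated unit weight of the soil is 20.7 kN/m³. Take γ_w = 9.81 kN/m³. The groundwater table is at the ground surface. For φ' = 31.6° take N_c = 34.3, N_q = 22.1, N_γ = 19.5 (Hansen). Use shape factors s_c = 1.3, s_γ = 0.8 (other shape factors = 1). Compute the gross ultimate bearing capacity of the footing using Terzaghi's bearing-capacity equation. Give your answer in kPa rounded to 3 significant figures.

q_ult ≈ 808 kPa

With the water table at the surface the whole profile is submerged: γ' = 20.7 − 9.81 = 10.89 kN/m³, so q = γ'·D_f = 15.899 kPa; the same γ' applies in the ½γBN_γ term.
q_ult = c·N_c·s_c + q·N_q + 0.5·γ·B·N_γ·s_γ
     = 7 × 34.3 × 1.3 + 15.899 × 22.1 + 0.5 × 10.89 × 1.7 × 19.5 × 0.8
     = 312.13 + 351.38 + 144.4 = 807.91 kPa.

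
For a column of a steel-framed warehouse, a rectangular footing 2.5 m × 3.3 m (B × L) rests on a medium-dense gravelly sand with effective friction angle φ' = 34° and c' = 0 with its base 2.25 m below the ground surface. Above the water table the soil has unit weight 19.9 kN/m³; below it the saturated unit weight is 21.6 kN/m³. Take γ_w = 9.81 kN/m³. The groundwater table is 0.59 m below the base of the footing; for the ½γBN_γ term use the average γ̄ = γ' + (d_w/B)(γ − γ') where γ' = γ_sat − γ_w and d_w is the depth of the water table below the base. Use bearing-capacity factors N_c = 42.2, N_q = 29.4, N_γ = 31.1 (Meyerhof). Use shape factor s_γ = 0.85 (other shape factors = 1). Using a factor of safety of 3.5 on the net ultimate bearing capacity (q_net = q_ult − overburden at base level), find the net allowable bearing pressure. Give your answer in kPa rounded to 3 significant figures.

q_all(net) ≈ 493 kPa

Overburden at base level: q = 19.9 × 2.25 = 44.775 kPa.
The water table is 0.59 m below the base (< B = 2.5 m), so the ½γBN_γ term uses γ̄ = γ' + (d_w/B)(γ − γ') = 11.79 + (0.59/2.5)(19.9 − 11.79) = 13.704 kN/m³.
Surcharge term q·N_q = 44.775 × 29.4 = 1316.4 kPa; self-weight term 0.5·γ·B·N_γ·s_γ = 0.5 × 13.704 × 2.5 × 31.1 × 0.85 = 452.83 kPa.
q_ult = 1316.4 + 452.83 = 1769.2 kPa.
q_net = 1769.2 − 44.775 = 1724.4 kPa.
q_all(net) = 1724.4 / 3.5 = 492.7 kPa.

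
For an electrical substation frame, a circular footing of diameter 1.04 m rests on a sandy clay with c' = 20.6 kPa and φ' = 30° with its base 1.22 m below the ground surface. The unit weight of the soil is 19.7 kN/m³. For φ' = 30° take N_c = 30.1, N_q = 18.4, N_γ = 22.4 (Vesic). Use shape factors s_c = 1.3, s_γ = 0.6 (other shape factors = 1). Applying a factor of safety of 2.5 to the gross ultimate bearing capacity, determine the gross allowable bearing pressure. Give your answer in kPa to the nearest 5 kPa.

Effective surcharge at the founding depth q = γ·D_f = 19.7 × 1.22 = 24.034 kPa.
q_ult = c·N_c·s_c + q·N_q + 0.5·γ·B·N_γ·s_γ
     = 20.6 × 30.1 × 1.3 + 24.034 × 18.4 + 0.5 × 19.7 × 1.04 × 22.4 × 0.6
     = 806.08 + 442.23 + 137.68 = 1386 kPa.
q_all = q_ult / FS = 1386 / 2.5 = 554.39 kPa.

q_all ≈ 555 kPa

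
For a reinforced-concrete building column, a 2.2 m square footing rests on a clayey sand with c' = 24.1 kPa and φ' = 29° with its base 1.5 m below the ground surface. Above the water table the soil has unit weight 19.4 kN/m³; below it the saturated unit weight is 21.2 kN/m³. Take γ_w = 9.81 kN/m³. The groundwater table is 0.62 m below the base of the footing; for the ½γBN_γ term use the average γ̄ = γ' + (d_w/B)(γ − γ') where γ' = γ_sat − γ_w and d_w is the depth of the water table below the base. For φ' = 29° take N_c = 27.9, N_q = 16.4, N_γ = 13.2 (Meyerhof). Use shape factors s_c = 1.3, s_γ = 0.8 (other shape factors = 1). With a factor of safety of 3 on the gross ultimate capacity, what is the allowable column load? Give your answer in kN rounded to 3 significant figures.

P_all ≈ 2440 kN

q = γ·D_f = 19.4 × 1.5 = 29.1 kPa.
γ' = 11.39 kN/m³; averaging over the depth B below the base, γ̄ = γ' + (d_w/B)(γ − γ') = 13.647 kN/m³.
c·N_c·s_c = 24.1 × 27.9 × 1.3 = 874.11 kPa
q·N_q = 29.1 × 16.4 = 477.24 kPa
0.5·γ·B·N_γ·s_γ = 0.5 × 13.647 × 2.2 × 13.2 × 0.8 = 158.53 kPa
q_ult = 874.11 + 477.24 + 158.53 = 1509.9 kPa.
Gross allowable pressure q_all = 1509.9 / 3 = 503.29 kPa.
Footing area = 4.84 m², so allowable column load = 503.29 × 4.84 = 2435.9 kN.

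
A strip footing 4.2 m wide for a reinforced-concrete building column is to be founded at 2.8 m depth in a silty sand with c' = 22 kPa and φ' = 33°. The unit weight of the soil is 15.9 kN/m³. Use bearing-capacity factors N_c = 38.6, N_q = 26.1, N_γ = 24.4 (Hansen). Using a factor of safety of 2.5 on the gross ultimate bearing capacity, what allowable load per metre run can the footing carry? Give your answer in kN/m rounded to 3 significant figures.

≈ 4750 kN/m

Overburden at base level: q = 15.9 × 2.8 = 44.52 kPa.
Cohesion term c·N_c = 22 × 38.6 = 849.2 kPa; surcharge term q·N_q = 44.52 × 26.1 = 1162 kPa; self-weight term 0.5·γ·B·N_γ = 0.5 × 15.9 × 4.2 × 24.4 = 814.72 kPa.
q_ult = 849.2 + 1162 + 814.72 = 2825.9 kPa.
Gross allowable pressure q_all = 2825.9 / 2.5 = 1130.4 kPa.
Allowable wall load = q_all × B = 1130.4 × 4.2 = 4747.5 kN per metre run.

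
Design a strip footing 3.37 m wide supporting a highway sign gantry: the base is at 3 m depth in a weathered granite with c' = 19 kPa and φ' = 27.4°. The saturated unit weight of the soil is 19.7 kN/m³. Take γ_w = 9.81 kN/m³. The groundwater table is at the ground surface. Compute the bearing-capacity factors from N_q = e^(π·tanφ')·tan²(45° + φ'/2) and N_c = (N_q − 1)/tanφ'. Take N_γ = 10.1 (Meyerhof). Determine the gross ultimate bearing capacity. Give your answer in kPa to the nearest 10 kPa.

tan27.4° = 0.5184, so N_q = e^(π×0.5184)·tan²(58.7°) = 5.096 × 2.705 = 13.78.
N_c = (13.78 − 1)/tan27.4° = 24.66.
Water table at ground surface, so effective unit weight γ' = 19.7 − 9.81 = 9.89 kN/m³ is used throughout; overburden q = 9.89 × 3 = 29.67 kPa; the same γ' applies in the ½γBN_γ term.
Cohesion term c·N_c = 19 × 24.665 = 468.63 kPa; surcharge term q·N_q = 29.67 × 13.785 = 409 kPa; self-weight term 0.5·γ·B·N_γ = 0.5 × 9.89 × 3.37 × 10.1 = 168.31 kPa.
q_ult = 468.63 + 409 + 168.31 = 1045.9 kPa.

q_ult ≈ 1050 kPa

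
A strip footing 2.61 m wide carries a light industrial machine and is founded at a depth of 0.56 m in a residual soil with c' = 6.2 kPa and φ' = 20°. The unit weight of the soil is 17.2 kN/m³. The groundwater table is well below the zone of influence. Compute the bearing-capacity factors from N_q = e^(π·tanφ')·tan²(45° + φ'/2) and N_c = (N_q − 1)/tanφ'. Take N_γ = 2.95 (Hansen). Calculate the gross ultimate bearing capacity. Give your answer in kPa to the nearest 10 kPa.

q_ult ≈ 220 kPa

tan20° = 0.364, so N_q = e^(π×0.364)·tan²(55°) = 3.138 × 2.04 = 6.4.
N_c = (6.4 − 1)/tan20° = 14.83.
q = γ·D_f = 17.2 × 0.56 = 9.632 kPa.
c·N_c = 6.2 × 14.835 = 91.975 kPa
q·N_q = 9.632 × 6.3994 = 61.639 kPa
0.5·γ·B·N_γ = 0.5 × 17.2 × 2.61 × 2.95 = 66.216 kPa
q_ult = 91.975 + 61.639 + 66.216 = 219.83 kPa.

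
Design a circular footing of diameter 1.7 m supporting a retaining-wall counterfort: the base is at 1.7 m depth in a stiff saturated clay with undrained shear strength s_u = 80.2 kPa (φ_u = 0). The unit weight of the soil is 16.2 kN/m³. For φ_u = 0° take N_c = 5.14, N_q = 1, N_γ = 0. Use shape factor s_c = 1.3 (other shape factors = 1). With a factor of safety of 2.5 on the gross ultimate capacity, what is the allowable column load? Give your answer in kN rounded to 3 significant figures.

q = γ·D_f = 16.2 × 1.7 = 27.54 kPa.
c·N_c·s_c = 80.2 × 5.14 × 1.3 = 535.9 kPa
q·N_q = 27.54 × 1 = 27.54 kPa
q_ult = 535.9 + 27.54 = 563.44 kPa.
Gross allowable pressure q_all = 563.44 / 2.5 = 225.37 kPa.
Footing area = 2.2698 m², so allowable column load = 225.37 × 2.2698 = 511.56 kN.

P_all ≈ 512 kN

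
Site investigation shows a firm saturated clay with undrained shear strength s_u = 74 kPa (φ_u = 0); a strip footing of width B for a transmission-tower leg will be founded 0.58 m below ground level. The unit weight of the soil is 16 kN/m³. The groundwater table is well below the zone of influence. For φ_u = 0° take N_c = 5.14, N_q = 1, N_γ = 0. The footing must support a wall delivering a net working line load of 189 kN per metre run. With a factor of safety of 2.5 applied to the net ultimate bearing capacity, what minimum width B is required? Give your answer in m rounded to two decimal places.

Effective surcharge at the founding depth q = γ·D_f = 16 × 0.58 = 9.28 kPa.
q_ult = c·N_c + q·N_q
     = 74 × 5.14 + 9.28 × 1
     = 380.36 + 9.28 = 389.64 kPa.
For φ = 0 the ½γBN_γ term vanishes, so q_ult is independent of B. q_net = 389.64 − 9.28 = 380.36 kPa; q_all(net) = 380.36/2.5 = 152.14 kPa.
Required width B = w / q_all(net) = 189 / 152.14 = 1.242 m.

B = 1.24 m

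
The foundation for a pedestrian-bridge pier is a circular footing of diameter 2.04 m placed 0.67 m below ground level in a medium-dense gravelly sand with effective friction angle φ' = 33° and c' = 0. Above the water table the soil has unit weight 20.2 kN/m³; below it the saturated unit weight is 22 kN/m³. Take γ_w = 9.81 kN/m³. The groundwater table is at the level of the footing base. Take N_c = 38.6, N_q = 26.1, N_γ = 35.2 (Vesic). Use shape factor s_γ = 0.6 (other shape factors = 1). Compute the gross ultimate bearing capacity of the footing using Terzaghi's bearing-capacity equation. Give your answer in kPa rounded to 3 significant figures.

q_ult ≈ 616 kPa

q = γ·D_f = 20.2 × 0.67 = 13.534 kPa.
For the ½γBN_γ term take γ' = 22 − 9.81 = 12.19 kN/m³ (soil below base is submerged).
q·N_q = 13.534 × 26.1 = 353.24 kPa
0.5·γ·B·N_γ·s_γ = 0.5 × 12.19 × 2.04 × 35.2 × 0.6 = 262.6 kPa
q_ult = 353.24 + 262.6 = 615.84 kPa.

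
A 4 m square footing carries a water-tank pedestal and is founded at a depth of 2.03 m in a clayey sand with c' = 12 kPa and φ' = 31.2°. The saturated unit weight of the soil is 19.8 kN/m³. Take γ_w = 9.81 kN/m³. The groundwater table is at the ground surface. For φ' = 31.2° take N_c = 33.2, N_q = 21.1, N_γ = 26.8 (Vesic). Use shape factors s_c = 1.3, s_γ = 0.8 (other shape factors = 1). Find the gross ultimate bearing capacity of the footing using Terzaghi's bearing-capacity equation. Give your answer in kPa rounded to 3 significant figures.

q_ult ≈ 1370 kPa

With the water table at the surface the whole profile is submerged: γ' = 19.8 − 9.81 = 9.99 kN/m³, so q = γ'·D_f = 20.28 kPa; the same γ' applies in the ½γBN_γ term.
q_ult = c·N_c·s_c + q·N_q + 0.5·γ·B·N_γ·s_γ
     = 12 × 33.2 × 1.3 + 20.28 × 21.1 + 0.5 × 9.99 × 4 × 26.8 × 0.8
     = 517.92 + 427.9 + 428.37 = 1374.2 kPa.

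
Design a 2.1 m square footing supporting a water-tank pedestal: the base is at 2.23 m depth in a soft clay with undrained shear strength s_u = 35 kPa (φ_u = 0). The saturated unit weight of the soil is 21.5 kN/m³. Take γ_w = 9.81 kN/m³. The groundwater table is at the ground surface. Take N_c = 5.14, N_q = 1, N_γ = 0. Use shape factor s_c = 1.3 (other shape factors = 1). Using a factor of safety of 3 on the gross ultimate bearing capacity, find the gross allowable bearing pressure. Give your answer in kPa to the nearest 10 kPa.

q_all ≈ 90 kPa

With the water table at the surface the whole profile is submerged: γ' = 21.5 − 9.81 = 11.69 kN/m³, so q = γ'·D_f = 26.069 kPa.
q_ult = c·N_c·s_c + q·N_q
     = 35 × 5.14 × 1.3 + 26.069 × 1
     = 233.87 + 26.069 = 259.94 kPa.
q_all = 259.94 / 3 = 86.646 kPa.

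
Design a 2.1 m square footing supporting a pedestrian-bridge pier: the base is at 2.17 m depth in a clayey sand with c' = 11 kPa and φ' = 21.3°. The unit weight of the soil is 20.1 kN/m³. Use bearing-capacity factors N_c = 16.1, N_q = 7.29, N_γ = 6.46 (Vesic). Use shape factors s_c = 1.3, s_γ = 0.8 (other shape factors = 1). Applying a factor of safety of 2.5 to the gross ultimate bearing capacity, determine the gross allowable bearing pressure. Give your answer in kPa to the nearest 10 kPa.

q_all ≈ 260 kPa

q = γ·D_f = 20.1 × 2.17 = 43.617 kPa.
c·N_c·s_c = 11 × 16.1 × 1.3 = 230.23 kPa
q·N_q = 43.617 × 7.29 = 317.97 kPa
0.5·γ·B·N_γ·s_γ = 0.5 × 20.1 × 2.1 × 6.46 × 0.8 = 109.07 kPa
q_ult = 230.23 + 317.97 + 109.07 = 657.27 kPa.
q_all = q_ult / FS = 657.27 / 2.5 = 262.91 kPa.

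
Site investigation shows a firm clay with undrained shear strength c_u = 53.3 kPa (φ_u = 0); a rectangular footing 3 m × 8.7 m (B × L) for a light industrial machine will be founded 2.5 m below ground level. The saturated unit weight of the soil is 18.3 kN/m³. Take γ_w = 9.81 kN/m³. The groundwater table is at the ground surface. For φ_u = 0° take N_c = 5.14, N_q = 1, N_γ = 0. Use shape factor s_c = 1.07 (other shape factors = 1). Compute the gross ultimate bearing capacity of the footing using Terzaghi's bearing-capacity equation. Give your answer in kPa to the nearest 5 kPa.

γ' = 18.3 − 9.81 = 8.49 kN/m³ (submerged throughout). q = 8.49 × 2.5 = 21.225 kPa.
c·N_c·s_c = 53.3 × 5.14 × 1.07 = 293.14 kPa
q·N_q = 21.225 × 1 = 21.225 kPa
q_ult = 293.14 + 21.225 = 314.36 kPa.

q_ult ≈ 315 kPa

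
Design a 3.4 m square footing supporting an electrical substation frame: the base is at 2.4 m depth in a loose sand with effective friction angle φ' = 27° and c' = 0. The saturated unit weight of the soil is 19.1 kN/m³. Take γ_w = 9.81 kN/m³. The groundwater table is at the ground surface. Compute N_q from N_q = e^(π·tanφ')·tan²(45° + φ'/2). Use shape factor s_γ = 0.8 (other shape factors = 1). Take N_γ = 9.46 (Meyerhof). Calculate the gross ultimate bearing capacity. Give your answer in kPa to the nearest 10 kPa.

tan27° = 0.5095, so N_q = e^(π×0.5095)·tan²(58.5°) = 4.957 × 2.663 = 13.2.
Water table at ground surface, so effective unit weight γ' = 19.1 − 9.81 = 9.29 kN/m³ is used throughout; overburden q = 9.29 × 2.4 = 22.296 kPa; the same γ' applies in the ½γBN_γ term.
Surcharge term q·N_q = 22.296 × 13.199 = 294.29 kPa; self-weight term 0.5·γ·B·N_γ·s_γ = 0.5 × 9.29 × 3.4 × 9.46 × 0.8 = 119.52 kPa.
q_ult = 294.29 + 119.52 = 413.81 kPa.

q_ult ≈ 410 kPa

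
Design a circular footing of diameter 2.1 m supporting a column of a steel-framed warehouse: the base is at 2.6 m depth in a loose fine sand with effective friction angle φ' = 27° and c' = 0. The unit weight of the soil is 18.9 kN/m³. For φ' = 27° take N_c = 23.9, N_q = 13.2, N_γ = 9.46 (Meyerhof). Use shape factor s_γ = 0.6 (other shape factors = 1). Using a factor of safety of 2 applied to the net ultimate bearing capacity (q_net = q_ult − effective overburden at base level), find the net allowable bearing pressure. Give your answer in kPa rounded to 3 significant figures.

q_all(net) ≈ 356 kPa

q = γ·D_f = 18.9 × 2.6 = 49.14 kPa.
q·N_q = 49.14 × 13.2 = 648.65 kPa
0.5·γ·B·N_γ·s_γ = 0.5 × 18.9 × 2.1 × 9.46 × 0.6 = 112.64 kPa
q_ult = 648.65 + 112.64 = 761.29 kPa.
Net ultimate: q_net = 761.29 − 49.14 = 712.15 kPa.
q_all(net) = 712.15 / 2 = 356.07 kPa.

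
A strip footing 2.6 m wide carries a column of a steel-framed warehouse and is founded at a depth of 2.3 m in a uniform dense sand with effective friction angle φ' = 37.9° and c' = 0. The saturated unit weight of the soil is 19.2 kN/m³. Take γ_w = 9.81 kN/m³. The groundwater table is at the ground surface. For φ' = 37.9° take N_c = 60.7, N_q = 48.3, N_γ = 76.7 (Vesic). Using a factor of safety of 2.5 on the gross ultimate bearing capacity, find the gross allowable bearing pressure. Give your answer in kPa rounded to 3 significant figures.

With the water table at the surface the whole profile is submerged: γ' = 19.2 − 9.81 = 9.39 kN/m³, so q = γ'·D_f = 21.597 kPa; the same γ' applies in the ½γBN_γ term.
q_ult = q·N_q + 0.5·γ·B·N_γ
     = 21.597 × 48.3 + 0.5 × 9.39 × 2.6 × 76.7
     = 1043.1 + 936.28 = 1979.4 kPa.
q_all = 1979.4 / 2.5 = 791.76 kPa.

q_all ≈ 792 kPa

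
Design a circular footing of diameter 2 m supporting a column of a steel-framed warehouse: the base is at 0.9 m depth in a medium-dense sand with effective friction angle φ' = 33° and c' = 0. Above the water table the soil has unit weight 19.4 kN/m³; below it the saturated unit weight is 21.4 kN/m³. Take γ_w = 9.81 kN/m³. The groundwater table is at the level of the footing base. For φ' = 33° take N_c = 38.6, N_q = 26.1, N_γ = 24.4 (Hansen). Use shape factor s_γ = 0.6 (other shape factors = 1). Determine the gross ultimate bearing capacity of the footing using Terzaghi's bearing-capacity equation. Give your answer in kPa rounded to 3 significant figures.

q_ult ≈ 625 kPa

Overburden at base level: q = 19.4 × 0.9 = 17.46 kPa.
Below the base the soil is submerged, so the ½γBN_γ term uses γ' = 21.4 − 9.81 = 11.59 kN/m³.
Surcharge term q·N_q = 17.46 × 26.1 = 455.71 kPa; self-weight term 0.5·γ·B·N_γ·s_γ = 0.5 × 11.59 × 2 × 24.4 × 0.6 = 169.68 kPa.
q_ult = 455.71 + 169.68 = 625.38 kPa.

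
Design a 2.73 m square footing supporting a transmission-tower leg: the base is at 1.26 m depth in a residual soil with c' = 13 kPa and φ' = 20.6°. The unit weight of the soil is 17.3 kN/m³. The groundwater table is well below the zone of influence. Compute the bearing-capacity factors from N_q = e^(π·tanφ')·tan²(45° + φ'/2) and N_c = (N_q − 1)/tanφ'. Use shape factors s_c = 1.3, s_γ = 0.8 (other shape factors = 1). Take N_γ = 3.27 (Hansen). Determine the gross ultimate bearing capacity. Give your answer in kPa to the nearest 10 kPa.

q_ult ≈ 470 kPa

tan20.6° = 0.3759, so N_q = e^(π×0.3759)·tan²(55.3°) = 3.257 × 2.086 = 6.79.
N_c = (6.79 − 1)/tan20.6° = 15.41.
q = γ·D_f = 17.3 × 1.26 = 21.798 kPa.
c·N_c·s_c = 13 × 15.413 × 1.3 = 260.48 kPa
q·N_q = 21.798 × 6.7933 = 148.08 kPa
0.5·γ·B·N_γ·s_γ = 0.5 × 17.3 × 2.73 × 3.27 × 0.8 = 61.776 kPa
q_ult = 260.48 + 148.08 + 61.776 = 470.33 kPa.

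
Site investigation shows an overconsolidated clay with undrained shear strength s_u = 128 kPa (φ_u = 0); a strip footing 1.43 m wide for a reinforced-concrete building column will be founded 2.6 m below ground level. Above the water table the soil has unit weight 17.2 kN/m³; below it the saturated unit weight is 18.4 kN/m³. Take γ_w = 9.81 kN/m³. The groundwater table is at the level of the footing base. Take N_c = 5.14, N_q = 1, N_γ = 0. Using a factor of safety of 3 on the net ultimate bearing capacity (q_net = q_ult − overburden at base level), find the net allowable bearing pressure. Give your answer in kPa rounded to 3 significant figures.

Overburden at base level: q = 17.2 × 2.6 = 44.72 kPa.
Cohesion term c·N_c = 128 × 5.14 = 657.92 kPa; surcharge term q·N_q = 44.72 × 1 = 44.72 kPa.
q_ult = 657.92 + 44.72 = 702.64 kPa.
q_net = 702.64 − 44.72 = 657.92 kPa.
q_all(net) = 657.92 / 3 = 219.31 kPa.

q_all(net) ≈ 219 kPa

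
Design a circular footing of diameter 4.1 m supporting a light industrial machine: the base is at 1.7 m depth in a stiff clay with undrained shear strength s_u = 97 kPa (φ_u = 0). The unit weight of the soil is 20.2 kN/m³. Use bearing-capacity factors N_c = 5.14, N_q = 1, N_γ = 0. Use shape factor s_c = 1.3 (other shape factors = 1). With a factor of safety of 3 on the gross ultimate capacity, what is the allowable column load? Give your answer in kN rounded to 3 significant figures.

P_all ≈ 3000 kN

Overburden at base level: q = 20.2 × 1.7 = 34.34 kPa.
Cohesion term c·N_c·s_c = 97 × 5.14 × 1.3 = 648.15 kPa; surcharge term q·N_q = 34.34 × 1 = 34.34 kPa.
q_ult = 648.15 + 34.34 = 682.49 kPa.
Gross allowable pressure q_all = 682.49 / 3 = 227.5 kPa.
Footing area = 13.2025 m², so allowable column load = 227.5 × 13.2025 = 3003.5 kN.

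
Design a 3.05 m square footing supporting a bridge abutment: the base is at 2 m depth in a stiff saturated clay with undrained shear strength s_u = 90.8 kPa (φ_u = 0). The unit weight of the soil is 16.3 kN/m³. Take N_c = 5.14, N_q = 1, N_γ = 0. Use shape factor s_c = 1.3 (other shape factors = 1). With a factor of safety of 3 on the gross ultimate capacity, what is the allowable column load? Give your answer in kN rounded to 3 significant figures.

P_all ≈ 1980 kN

Effective surcharge at the founding depth q = γ·D_f = 16.3 × 2 = 32.6 kPa.
q_ult = c·N_c·s_c + q·N_q
     = 90.8 × 5.14 × 1.3 + 32.6 × 1
     = 606.73 + 32.6 = 639.33 kPa.
Gross allowable pressure q_all = 639.33 / 3 = 213.11 kPa.
Footing area = 9.3025 m², so allowable column load = 213.11 × 9.3025 = 1982.4 kN.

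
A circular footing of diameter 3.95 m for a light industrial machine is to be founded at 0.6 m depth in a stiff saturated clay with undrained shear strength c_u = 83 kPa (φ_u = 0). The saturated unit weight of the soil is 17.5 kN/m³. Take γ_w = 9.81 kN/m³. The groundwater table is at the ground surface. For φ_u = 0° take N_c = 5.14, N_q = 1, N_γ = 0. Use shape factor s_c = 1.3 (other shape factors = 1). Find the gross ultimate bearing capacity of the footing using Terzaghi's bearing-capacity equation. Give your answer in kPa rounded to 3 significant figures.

q_ult ≈ 559 kPa

With the water table at the surface the whole profile is submerged: γ' = 17.5 − 9.81 = 7.69 kN/m³, so q = γ'·D_f = 4.614 kPa.
q_ult = c·N_c·s_c + q·N_q
     = 83 × 5.14 × 1.3 + 4.614 × 1
     = 554.61 + 4.614 = 559.22 kPa.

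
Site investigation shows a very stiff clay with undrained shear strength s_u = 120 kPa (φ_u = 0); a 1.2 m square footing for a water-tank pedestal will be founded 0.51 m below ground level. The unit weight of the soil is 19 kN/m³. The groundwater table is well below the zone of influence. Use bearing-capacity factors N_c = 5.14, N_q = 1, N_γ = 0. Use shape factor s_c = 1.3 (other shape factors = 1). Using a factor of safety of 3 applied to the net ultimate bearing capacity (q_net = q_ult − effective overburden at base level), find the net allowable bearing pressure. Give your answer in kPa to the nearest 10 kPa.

Effective surcharge at the founding depth q = γ·D_f = 19 × 0.51 = 9.69 kPa.
q_ult = c·N_c·s_c + q·N_q
     = 120 × 5.14 × 1.3 + 9.69 × 1
     = 801.84 + 9.69 = 811.53 kPa.
Net ultimate: q_net = 811.53 − 9.69 = 801.84 kPa.
q_all(net) = 801.84 / 3 = 267.28 kPa.

q_all(net) ≈ 270 kPa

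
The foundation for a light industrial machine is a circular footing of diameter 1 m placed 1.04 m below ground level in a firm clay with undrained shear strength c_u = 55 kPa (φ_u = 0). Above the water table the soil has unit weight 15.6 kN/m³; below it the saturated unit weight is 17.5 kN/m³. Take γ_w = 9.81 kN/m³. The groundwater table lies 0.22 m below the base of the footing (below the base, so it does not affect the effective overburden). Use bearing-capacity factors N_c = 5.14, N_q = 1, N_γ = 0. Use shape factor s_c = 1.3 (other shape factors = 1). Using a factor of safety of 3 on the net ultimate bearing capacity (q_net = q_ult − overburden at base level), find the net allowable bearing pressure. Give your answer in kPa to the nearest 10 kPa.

q_all(net) ≈ 120 kPa

Overburden at base level: q = 15.6 × 1.04 = 16.224 kPa.
Cohesion term c·N_c·s_c = 55 × 5.14 × 1.3 = 367.51 kPa; surcharge term q·N_q = 16.224 × 1 = 16.224 kPa.
q_ult = 367.51 + 16.224 = 383.73 kPa.
q_net = 383.73 − 16.224 = 367.51 kPa.
q_all(net) = 367.51 / 3 = 122.5 kPa.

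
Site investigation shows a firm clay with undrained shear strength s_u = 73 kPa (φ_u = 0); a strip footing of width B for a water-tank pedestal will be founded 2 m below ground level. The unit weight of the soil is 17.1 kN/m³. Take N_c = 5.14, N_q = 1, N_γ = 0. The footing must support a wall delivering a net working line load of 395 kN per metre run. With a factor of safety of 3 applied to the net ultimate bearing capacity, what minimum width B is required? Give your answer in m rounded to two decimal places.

B = 3.16 m

Effective surcharge at the founding depth q = γ·D_f = 17.1 × 2 = 34.2 kPa.
q_ult = c·N_c + q·N_q
     = 73 × 5.14 + 34.2 × 1
     = 375.22 + 34.2 = 409.42 kPa.
For φ = 0 the ½γBN_γ term vanishes, so q_ult is independent of B. q_net = 409.42 − 34.2 = 375.22 kPa; q_all(net) = 375.22/3 = 125.07 kPa.
Required width B = w / q_all(net) = 395 / 125.07 = 3.158 m.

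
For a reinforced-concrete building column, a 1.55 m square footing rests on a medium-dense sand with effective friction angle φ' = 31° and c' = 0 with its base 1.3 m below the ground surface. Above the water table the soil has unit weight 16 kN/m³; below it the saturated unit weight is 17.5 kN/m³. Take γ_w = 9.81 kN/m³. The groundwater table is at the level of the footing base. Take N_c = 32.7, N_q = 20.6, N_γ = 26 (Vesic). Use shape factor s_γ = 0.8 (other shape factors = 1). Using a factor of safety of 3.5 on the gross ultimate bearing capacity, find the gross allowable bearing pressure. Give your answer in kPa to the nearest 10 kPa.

q_all ≈ 160 kPa

q = γ·D_f = 16 × 1.3 = 20.8 kPa.
For the ½γBN_γ term take γ' = 17.5 − 9.81 = 7.69 kN/m³ (soil below base is submerged).
q·N_q = 20.8 × 20.6 = 428.48 kPa
0.5·γ·B·N_γ·s_γ = 0.5 × 7.69 × 1.55 × 26 × 0.8 = 123.96 kPa
q_ult = 428.48 + 123.96 = 552.44 kPa.
q_all = 552.44 / 3.5 = 157.84 kPa.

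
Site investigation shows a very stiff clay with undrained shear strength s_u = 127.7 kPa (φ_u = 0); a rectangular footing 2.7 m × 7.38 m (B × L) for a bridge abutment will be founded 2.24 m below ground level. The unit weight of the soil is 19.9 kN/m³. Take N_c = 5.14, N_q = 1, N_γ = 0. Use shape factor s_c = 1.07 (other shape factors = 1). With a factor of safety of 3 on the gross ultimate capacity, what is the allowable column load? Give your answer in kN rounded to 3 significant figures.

q = γ·D_f = 19.9 × 2.24 = 44.576 kPa.
c·N_c·s_c = 127.7 × 5.14 × 1.07 = 702.32 kPa
q·N_q = 44.576 × 1 = 44.576 kPa
q_ult = 702.32 + 44.576 = 746.9 kPa.
Gross allowable pressure q_all = 746.9 / 3 = 248.97 kPa.
Footing area = 19.926 m², so allowable column load = 248.97 × 19.926 = 4960.9 kN.

P_all ≈ 4960 kN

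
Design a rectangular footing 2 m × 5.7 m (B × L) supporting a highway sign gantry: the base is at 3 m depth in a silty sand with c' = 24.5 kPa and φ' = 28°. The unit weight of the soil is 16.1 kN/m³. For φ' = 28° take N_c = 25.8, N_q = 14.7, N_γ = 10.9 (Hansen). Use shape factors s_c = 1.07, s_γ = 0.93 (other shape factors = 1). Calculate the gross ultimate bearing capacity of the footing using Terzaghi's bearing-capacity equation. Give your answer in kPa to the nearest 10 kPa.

q_ult ≈ 1550 kPa

Overburden at base level: q = 16.1 × 3 = 48.3 kPa.
Cohesion term c·N_c·s_c = 24.5 × 25.8 × 1.07 = 676.35 kPa; surcharge term q·N_q = 48.3 × 14.7 = 710.01 kPa; self-weight term 0.5·γ·B·N_γ·s_γ = 0.5 × 16.1 × 2 × 10.9 × 0.93 = 163.21 kPa.
q_ult = 676.35 + 710.01 + 163.21 = 1549.6 kPa.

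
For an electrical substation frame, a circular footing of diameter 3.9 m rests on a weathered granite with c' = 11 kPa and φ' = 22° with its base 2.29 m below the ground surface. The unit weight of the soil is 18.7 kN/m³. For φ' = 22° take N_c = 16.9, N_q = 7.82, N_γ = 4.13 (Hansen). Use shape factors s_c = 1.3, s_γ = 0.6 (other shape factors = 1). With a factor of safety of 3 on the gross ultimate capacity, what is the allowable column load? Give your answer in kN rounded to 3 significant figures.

q = γ·D_f = 18.7 × 2.29 = 42.823 kPa.
c·N_c·s_c = 11 × 16.9 × 1.3 = 241.67 kPa
q·N_q = 42.823 × 7.82 = 334.88 kPa
0.5·γ·B·N_γ·s_γ = 0.5 × 18.7 × 3.9 × 4.13 × 0.6 = 90.36 kPa
q_ult = 241.67 + 334.88 + 90.36 = 666.91 kPa.
Gross allowable pressure q_all = 666.91 / 3 = 222.3 kPa.
Footing area = 11.9459 m², so allowable column load = 222.3 × 11.9459 = 2655.6 kN.

P_all ≈ 2660 kN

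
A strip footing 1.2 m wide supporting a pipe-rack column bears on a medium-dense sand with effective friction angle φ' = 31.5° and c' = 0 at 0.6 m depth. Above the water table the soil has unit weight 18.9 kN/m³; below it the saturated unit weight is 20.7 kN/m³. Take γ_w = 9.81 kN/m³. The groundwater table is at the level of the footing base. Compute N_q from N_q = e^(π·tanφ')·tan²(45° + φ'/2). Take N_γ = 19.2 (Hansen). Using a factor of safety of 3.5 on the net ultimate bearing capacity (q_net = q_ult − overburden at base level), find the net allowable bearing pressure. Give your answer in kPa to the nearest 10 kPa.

N_q = e^(π·tan31.5°)·tan²(60.75°) = 21.86.
q = γ·D_f = 18.9 × 0.6 = 11.34 kPa.
For the ½γBN_γ term take γ' = 20.7 − 9.81 = 10.89 kN/m³ (soil below base is submerged).
q·N_q = 11.34 × 21.861 = 247.91 kPa
0.5·γ·B·N_γ = 0.5 × 10.89 × 1.2 × 19.2 = 125.45 kPa
q_ult = 247.91 + 125.45 = 373.36 kPa.
q_net = 373.36 − 11.34 = 362.02 kPa.
q_all(net) = 362.02 / 3.5 = 103.43 kPa.

q_all(net) ≈ 100 kPa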